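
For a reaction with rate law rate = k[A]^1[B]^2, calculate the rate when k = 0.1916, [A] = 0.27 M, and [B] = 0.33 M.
0.005634 M/s

rate = k·[A]^1·[B]^2 = 0.1916·(0.27)^1·(0.33)^2 = 0.1916·0.27·0.1089 = 0.005634 M/s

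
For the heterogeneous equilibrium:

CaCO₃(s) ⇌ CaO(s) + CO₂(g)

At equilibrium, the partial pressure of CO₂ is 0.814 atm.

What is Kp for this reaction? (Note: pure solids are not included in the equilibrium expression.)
K_p = 0.814

Solids (CaCO₃, CaO) have activity 1 and are excluded.
Kp = P(CO₂) = 0.814.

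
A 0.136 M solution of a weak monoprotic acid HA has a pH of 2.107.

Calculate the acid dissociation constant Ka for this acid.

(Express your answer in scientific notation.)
K_a = 4.77e-04

[H⁺] = 10^(−pH) = 10^(−2.107) = 7.816e-03 M. For HA ⇌ H⁺ + A⁻, Ka = x²/(C − x) = (7.816e-03)²/(0.136 − 7.816e-03) = 4.77e-04.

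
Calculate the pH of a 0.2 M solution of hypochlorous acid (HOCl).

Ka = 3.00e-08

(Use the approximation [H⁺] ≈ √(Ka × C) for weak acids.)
pH = 4.11

[H⁺] = √(Ka × C) = √(3.00e-08 × 0.2) = 7.7460e-05. pH = -log(7.7460e-05)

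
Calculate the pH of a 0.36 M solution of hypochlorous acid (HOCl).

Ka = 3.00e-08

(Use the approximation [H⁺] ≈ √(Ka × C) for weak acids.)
pH = 3.98

[H⁺] = √(Ka × C) = √(3.00e-08 × 0.36) = 1.0392e-04. pH = -log(1.0392e-04)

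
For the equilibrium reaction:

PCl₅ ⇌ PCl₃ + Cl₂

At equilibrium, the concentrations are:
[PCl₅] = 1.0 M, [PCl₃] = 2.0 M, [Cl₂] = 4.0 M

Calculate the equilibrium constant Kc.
K_c = 8.0000

Kc = ([PCl₃] × [Cl₂]) / ([PCl₅])
   = ((2.0)·(4.0)) / ((1.0))
   = 8 / 1 = 8.0000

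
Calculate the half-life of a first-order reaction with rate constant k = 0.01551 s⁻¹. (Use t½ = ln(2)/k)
44.69 s

t½ = ln(2)/k = 0.6931/0.01551 = 44.69 s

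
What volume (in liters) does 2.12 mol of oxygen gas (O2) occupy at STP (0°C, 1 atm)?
At STP, 1 mol of gas occupies 22.4 L
Volume = 2.12 mol × 22.4 L/mol = 47.49 L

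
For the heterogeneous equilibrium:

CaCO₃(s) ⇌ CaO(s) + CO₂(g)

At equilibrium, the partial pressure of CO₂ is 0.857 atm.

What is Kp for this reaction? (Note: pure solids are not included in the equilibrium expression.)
K_p = 0.857

Solids (CaCO₃, CaO) have activity 1 and are excluded.
Kp = P(CO₂) = 0.857.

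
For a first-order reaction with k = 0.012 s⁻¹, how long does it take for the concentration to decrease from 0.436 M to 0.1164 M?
110.05 s

From ln[A] = ln[A]₀ - k·t: t = ln([A]₀/[A])/k = ln(0.436/0.1164)/0.012 = ln(3.7457)/0.012 = 1.3206/0.012 = 110.05 s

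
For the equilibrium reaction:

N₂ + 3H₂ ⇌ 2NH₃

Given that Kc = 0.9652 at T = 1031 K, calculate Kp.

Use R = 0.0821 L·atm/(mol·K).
K_p = 1.35e-04

Δn = (moles gaseous products) − (moles gaseous reactants) = -2
T = 1031 K; RT = 0.0821 × 1031 = 84.6451
Kp = Kc·(RT)^Δn = 0.9652 × (84.6451)^-2 = 0.9652 × 0.000139571 = 1.35e-04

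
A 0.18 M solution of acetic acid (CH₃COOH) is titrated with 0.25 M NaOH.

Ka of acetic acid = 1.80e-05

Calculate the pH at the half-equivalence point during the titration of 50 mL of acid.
pH = pKa = 4.74

At the half-equivalence point, [HA] = [A⁻], so by Henderson–Hasselbalch pH = pKa + log(1) = pKa.
pKa = −log(1.80e-05) = 4.74.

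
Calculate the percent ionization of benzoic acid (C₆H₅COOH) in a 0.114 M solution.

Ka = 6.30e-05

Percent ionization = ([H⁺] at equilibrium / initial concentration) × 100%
Percent ionization = 2.32%

Let x = [H⁺]. Ka = x²/(C - x) ⇒ x² + (6.30e-05)x - (6.30e-05)(0.114) = 0. x = 2.6486e-03. Percent = (2.6486e-03/0.114) × 100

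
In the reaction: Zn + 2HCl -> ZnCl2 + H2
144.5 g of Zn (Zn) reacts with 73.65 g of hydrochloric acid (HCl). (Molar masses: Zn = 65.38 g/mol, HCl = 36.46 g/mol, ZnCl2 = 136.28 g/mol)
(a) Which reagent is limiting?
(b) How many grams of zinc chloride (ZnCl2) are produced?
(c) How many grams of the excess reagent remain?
(a) HCl, (b) 137.6 g, (c) 78.47 g

Moles of Zn = 144.5 g ÷ 65.38 g/mol = 2.21016 mol
Moles of HCl = 73.65 g ÷ 36.46 g/mol = 2.02002 mol
Moles ÷ coefficient: Zn: 2.21016/1 = 2.21, HCl: 2.02002/2 = 1.01
(a) HCl has the smaller value, so HCl is the limiting reagent.
(b) Moles of ZnCl2 = 2.02002 mol HCl × (1/2) = 1.01001 mol; mass = 1.01001 mol × 136.28 g/mol = 137.6 g
(c) Zn consumed = 2.02002 × (1/2) = 1.01001 mol; remaining = 2.21016 − 1.01001 = 1.20015 mol; mass = 1.20015 mol × 65.38 g/mol = 78.47 g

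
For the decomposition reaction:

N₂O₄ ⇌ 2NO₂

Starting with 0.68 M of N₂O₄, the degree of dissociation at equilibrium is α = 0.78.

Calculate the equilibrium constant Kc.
K_c = 7.5220

x = α·[A]₀ = 0.78 × 0.68 = 0.5304 M dissociated.
At eq: [N₂O₄] = 0.68 − 0.5304 = 0.1496 M; [NO₂] = 2x = 1.061 M.
Kc = [NO₂]²/[N₂O₄] = (1.061)²/0.1496 = 7.522.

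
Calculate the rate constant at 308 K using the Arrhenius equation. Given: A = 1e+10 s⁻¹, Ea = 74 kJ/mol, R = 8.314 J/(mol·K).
2.82e-03 s⁻¹

k = A·exp(-Ea/(R·T)) = 1e+10·exp(-74000/(8.314·308)) = 1e+10·exp(-28.8982) = 1e+10·2.8162e-13 = 2.82e-03 s⁻¹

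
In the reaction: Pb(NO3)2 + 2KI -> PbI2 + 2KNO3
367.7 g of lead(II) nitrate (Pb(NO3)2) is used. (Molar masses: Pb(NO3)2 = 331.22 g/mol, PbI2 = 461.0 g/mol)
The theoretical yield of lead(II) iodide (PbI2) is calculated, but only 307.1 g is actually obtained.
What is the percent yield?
Moles of Pb(NO3)2 = 367.7 g ÷ 331.22 g/mol = 1.11014 mol
Mole ratio: 1 mol PbI2 / 1 mol Pb(NO3)2
Moles of PbI2 = 1.11014 × (1/1) = 1.11014 mol
Theoretical yield = 1.11014 mol × 461.0 g/mol = 511.77 g
Actual yield = 307.1 g
Percent yield = (307.1 / 511.77) × 100% = 60.0%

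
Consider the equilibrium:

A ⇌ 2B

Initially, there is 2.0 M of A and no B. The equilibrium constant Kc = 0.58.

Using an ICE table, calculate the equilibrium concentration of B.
[B] = 0.942 M

ICE: [A] = 2.0 − x, [B] = 2x.
Kc = (2x)²/(2.0 − x) = 0.58 ⇒ 4x² + 0.58x − 1.16 = 0.
x = (−0.58 + √(0.58² + 4·4·1.16))/(2·4) = (−0.58 + √18.896)/8 = 0.47087.
[B] = 2x = 0.942 M.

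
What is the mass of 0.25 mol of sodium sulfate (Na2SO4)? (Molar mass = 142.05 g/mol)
Mass = 0.25 mol × 142.05 g/mol = 35.51 g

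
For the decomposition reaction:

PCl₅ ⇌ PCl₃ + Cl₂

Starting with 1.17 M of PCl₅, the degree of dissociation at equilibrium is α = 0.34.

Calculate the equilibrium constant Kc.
K_c = 0.2049

x = α·[A]₀ = 0.34 × 1.17 = 0.3978 M dissociated.
At eq: [PCl₅] = 1.17 − 0.3978 = 0.7722 M; [PCl₃] = [Cl₂] = x = 0.3978 M.
Kc = [PCl₃][Cl₂]/[PCl₅] = (0.3978)²/0.7722 = 0.2049.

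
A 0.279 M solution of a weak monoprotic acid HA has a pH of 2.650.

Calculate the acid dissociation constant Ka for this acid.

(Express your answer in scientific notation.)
K_a = 1.81e-05

[H⁺] = 10^(−pH) = 10^(−2.650) = 2.239e-03 M. For HA ⇌ H⁺ + A⁻, Ka = x²/(C − x) = (2.239e-03)²/(0.279 − 2.239e-03) = 1.81e-05.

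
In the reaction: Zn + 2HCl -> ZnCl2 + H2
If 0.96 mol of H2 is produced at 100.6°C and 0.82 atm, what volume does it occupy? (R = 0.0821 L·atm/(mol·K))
T = 100.6°C + 273.15 = 373.75 K
V = nRT/P = (0.96 × 0.0821 × 373.75) / 0.82
V = 35.92 L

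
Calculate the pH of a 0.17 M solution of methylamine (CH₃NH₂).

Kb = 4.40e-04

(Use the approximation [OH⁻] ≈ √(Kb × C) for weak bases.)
pH = 11.94

[OH⁻] = √(Kb × C) = √(4.40e-04 × 0.17) = 8.6487e-03. pOH = 2.06, pH = 14 - pOH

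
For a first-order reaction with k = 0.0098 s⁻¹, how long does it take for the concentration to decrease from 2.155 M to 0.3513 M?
185.09 s

From ln[A] = ln[A]₀ - k·t: t = ln([A]₀/[A])/k = ln(2.155/0.3513)/0.0098 = ln(6.1344)/0.0098 = 1.8139/0.0098 = 185.09 s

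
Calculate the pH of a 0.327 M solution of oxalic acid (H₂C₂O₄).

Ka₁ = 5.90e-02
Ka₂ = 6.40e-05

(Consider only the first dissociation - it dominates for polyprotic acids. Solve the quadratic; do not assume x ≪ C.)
pH = 0.95

x² + Ka₁·x − Ka₁·C = 0 with Ka₁ = 5.90e-02, C = 0.327.
x = (−Ka₁ + √(Ka₁² + 4·Ka₁·C))/2 = 1.1250e-01 M, so pH = 0.95.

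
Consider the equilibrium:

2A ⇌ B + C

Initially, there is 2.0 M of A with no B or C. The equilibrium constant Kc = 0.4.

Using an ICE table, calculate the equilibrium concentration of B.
[B] = 0.558 M

ICE: [A] = 2.0 − 2x, [B] = [C] = x.
Kc = x²/(2.0 − 2x)² = 0.4 ⇒ √Kc = x/(2.0 − 2x).
x = √0.4·2.0/(1 + 2√0.4) = 0.63246·2.0/2.2649 = 0.55848.
[B] = x = 0.558 M.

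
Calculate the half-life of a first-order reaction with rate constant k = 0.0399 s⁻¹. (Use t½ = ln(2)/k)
17.37 s

t½ = ln(2)/k = 0.6931/0.0399 = 17.37 s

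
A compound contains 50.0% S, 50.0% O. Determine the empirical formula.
Moles of S = 50.0 g / 32.07 g/mol = 1.559 mol
Moles of O = 50.0 g / 16.0 g/mol = 3.125 mol

Smallest moles = 1.559
Divide all by smallest:
S: 1.559 / 1.559 = 1.00
O: 3.125 / 1.559 = 2.00

Empirical formula: SO2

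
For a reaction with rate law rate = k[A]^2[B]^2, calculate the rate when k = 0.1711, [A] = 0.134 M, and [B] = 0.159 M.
7.767e-05 M/s

rate = k·[A]^2·[B]^2 = 0.1711·(0.134)^2·(0.159)^2 = 0.1711·0.017956·0.025281 = 7.767e-05 M/s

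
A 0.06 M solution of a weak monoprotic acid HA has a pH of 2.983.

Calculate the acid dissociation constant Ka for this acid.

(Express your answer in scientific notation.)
K_a = 1.83e-05

[H⁺] = 10^(−pH) = 10^(−2.983) = 1.040e-03 M. For HA ⇌ H⁺ + A⁻, Ka = x²/(C − x) = (1.040e-03)²/(0.06 − 1.040e-03) = 1.83e-05.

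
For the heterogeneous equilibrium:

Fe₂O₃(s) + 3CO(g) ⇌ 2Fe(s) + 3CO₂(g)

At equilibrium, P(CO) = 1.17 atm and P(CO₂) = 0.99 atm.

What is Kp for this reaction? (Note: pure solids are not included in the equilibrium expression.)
K_p = 0.606

Solids (Fe₂O₃, Fe) are excluded.
Kp = P(CO₂)³/P(CO)³ = (0.99)³/(1.17)³ = 0.9703/1.602 = 0.606.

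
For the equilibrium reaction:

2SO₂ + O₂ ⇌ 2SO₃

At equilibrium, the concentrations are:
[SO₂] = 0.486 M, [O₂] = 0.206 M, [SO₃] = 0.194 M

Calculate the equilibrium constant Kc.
K_c = 0.7735

Kc = ([SO₃]^2) / ([SO₂]^2 × [O₂])
   = ((0.194)^2) / ((0.486)^2·(0.206))
   = 0.037636 / 0.048656 = 0.7735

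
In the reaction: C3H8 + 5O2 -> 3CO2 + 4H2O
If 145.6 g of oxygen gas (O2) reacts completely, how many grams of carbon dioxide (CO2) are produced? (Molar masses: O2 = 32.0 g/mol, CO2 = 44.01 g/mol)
Moles of O2 = 145.6 g ÷ 32.0 g/mol = 4.55 mol
Mole ratio: 3 mol CO2 / 5 mol O2
Moles of CO2 = 4.55 × (3/5) = 2.73 mol
Mass of CO2 = 2.73 mol × 44.01 g/mol = 120.1 g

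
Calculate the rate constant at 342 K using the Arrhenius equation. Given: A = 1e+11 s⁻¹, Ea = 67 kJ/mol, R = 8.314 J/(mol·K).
5.84e+00 s⁻¹

k = A·exp(-Ea/(R·T)) = 1e+11·exp(-67000/(8.314·342)) = 1e+11·exp(-23.5634) = 1e+11·5.8416e-11 = 5.84e+00 s⁻¹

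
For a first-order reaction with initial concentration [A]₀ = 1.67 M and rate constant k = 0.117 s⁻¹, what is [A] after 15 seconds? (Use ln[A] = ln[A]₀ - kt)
0.2888 M

ln[A] = ln[A]₀ - k·t = ln(1.67) - (0.117)·(15) = 0.5128 - 1.7550 = -1.2422
[A] = e^(-1.2422) = 0.2888 M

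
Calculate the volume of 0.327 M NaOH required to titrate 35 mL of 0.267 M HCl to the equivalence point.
V_{base} = 28.6 mL

At equivalence: moles acid = moles base.
moles HCl = 0.267 M × 0.035 L = 0.009345 mol
V_NaOH = 0.009345 mol ÷ 0.327 M = 0.02858 L = 28.6 mL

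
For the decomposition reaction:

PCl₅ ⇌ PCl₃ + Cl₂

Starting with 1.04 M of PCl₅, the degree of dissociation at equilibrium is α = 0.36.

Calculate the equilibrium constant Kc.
K_c = 0.2106

x = α·[A]₀ = 0.36 × 1.04 = 0.3744 M dissociated.
At eq: [PCl₅] = 1.04 − 0.3744 = 0.6656 M; [PCl₃] = [Cl₂] = x = 0.3744 M.
Kc = [PCl₃][Cl₂]/[PCl₅] = (0.3744)²/0.6656 = 0.2106.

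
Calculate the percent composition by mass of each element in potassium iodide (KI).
K: 23.55%, I: 76.45%

Molar mass of KI = 166.0 g/mol
% K = (1 × 39.1) / 166.0 × 100% = 39.1 / 166.0 × 100% = 23.55%
% I = (1 × 126.9) / 166.0 × 100% = 126.9 / 166.0 × 100% = 76.45%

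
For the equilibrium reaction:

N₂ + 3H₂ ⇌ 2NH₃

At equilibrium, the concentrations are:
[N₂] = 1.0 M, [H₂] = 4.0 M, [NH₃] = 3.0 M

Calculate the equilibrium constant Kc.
K_c = 0.1406

Kc = ([NH₃]^2) / ([N₂] × [H₂]^3)
   = ((3.0)^2) / ((1.0)·(4.0)^3)
   = 9 / 64 = 0.1406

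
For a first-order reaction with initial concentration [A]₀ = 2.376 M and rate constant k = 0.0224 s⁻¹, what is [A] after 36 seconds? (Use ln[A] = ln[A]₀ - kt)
1.0608 M

ln[A] = ln[A]₀ - k·t = ln(2.376) - (0.0224)·(36) = 0.8654 - 0.8064 = 0.0590
[A] = e^(0.0590) = 1.0608 M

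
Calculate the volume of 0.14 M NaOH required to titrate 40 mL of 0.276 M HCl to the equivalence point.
V_{base} = 78.9 mL

At equivalence: moles acid = moles base.
moles HCl = 0.276 M × 0.04 L = 0.01104 mol
V_NaOH = 0.01104 mol ÷ 0.14 M = 0.07886 L = 78.9 mL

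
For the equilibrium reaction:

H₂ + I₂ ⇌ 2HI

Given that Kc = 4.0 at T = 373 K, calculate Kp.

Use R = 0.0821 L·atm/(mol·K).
K_p = 4.0000

Δn = (moles gaseous products) − (moles gaseous reactants) = 0
T = 373 K; RT = 0.0821 × 373 = 30.6233
Kp = Kc·(RT)^Δn = 4.0 × (30.6233)^0 = 4.0 × 1 = 4.0000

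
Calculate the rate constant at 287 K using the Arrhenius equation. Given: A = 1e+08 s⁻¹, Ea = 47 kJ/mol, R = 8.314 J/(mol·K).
2.79e-01 s⁻¹

k = A·exp(-Ea/(R·T)) = 1e+08·exp(-47000/(8.314·287)) = 1e+08·exp(-19.6973) = 1e+08·2.7899e-09 = 2.79e-01 s⁻¹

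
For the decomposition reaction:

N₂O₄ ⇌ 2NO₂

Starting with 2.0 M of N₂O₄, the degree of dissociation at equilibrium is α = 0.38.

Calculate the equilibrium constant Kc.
K_c = 1.8632

x = α·[A]₀ = 0.38 × 2.0 = 0.76 M dissociated.
At eq: [N₂O₄] = 2.0 − 0.76 = 1.24 M; [NO₂] = 2x = 1.52 M.
Kc = [NO₂]²/[N₂O₄] = (1.52)²/1.24 = 1.863.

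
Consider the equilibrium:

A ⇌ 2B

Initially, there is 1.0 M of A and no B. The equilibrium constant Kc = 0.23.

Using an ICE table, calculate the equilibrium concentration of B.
[B] = 0.426 M

ICE: [A] = 1.0 − x, [B] = 2x.
Kc = (2x)²/(1.0 − x) = 0.23 ⇒ 4x² + 0.23x − 0.23 = 0.
x = (−0.23 + √(0.23² + 4·4·0.23))/(2·4) = (−0.23 + √3.7329)/8 = 0.21276.
[B] = 2x = 0.426 M.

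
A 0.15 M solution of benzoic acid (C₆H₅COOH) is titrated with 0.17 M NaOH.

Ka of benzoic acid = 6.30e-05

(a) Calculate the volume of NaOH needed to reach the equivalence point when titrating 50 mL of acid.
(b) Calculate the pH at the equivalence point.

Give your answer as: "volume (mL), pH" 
V = 44.1 mL, pH = 8.55

(a) At equivalence: moles acid = moles base.
moles acid = 0.15 × 0.05 = 0.0075 mol; V_NaOH = 0.0075/0.17 = 0.04412 L = 44.1 mL.
(b) At equivalence, all acid → conjugate base A⁻ at [A⁻] = 0.0075/0.09412 = 0.07969 M.
Kb = Kw/Ka = 1.0e-14/6.30e-05 = 1.587e-10; [OH⁻] = √(Kb·[A⁻]) = 3.557e-06; pOH = 5.45; pH = 14 − pOH = 8.55.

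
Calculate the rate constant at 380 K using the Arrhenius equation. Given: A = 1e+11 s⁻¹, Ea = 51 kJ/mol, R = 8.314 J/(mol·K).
9.76e+03 s⁻¹

k = A·exp(-Ea/(R·T)) = 1e+11·exp(-51000/(8.314·380)) = 1e+11·exp(-16.1427) = 1e+11·9.7568e-08 = 9.76e+03 s⁻¹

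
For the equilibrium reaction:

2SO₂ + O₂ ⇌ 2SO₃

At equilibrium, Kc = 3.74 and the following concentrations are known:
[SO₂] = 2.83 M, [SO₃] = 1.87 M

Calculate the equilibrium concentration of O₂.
[O₂] = 0.1167 M

Kc = ([SO₃]^2) / ([SO₂]^2 × [O₂]) = 3.74
[O₂]^1 = (product terms)/(Kc · other reactant terms) = 3.4969 / (3.74 · 8.0089) = 0.11675
[O₂] = 0.1167 M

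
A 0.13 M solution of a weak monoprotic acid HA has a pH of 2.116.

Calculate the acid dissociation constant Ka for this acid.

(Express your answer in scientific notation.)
K_a = 4.79e-04

[H⁺] = 10^(−pH) = 10^(−2.116) = 7.656e-03 M. For HA ⇌ H⁺ + A⁻, Ka = x²/(C − x) = (7.656e-03)²/(0.13 − 7.656e-03) = 4.79e-04.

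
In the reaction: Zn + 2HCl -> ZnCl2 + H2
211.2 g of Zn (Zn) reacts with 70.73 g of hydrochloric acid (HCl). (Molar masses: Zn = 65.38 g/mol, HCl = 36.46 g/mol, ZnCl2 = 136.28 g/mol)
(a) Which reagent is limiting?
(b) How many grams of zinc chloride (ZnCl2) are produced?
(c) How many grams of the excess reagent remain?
(a) HCl, (b) 132.2 g, (c) 147.8 g

Moles of Zn = 211.2 g ÷ 65.38 g/mol = 3.23035 mol
Moles of HCl = 70.73 g ÷ 36.46 g/mol = 1.93993 mol
Moles ÷ coefficient: Zn: 3.23035/1 = 3.23, HCl: 1.93993/2 = 0.97
(a) HCl has the smaller value, so HCl is the limiting reagent.
(b) Moles of ZnCl2 = 1.93993 mol HCl × (1/2) = 0.969967 mol; mass = 0.969967 mol × 136.28 g/mol = 132.2 g
(c) Zn consumed = 1.93993 × (1/2) = 0.969967 mol; remaining = 3.23035 − 0.969967 = 2.26038 mol; mass = 2.26038 mol × 65.38 g/mol = 147.8 g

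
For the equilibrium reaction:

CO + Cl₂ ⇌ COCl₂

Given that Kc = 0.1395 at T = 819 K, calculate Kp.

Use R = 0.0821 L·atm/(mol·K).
K_p = 0.0021

Δn = (moles gaseous products) − (moles gaseous reactants) = -1
T = 819 K; RT = 0.0821 × 819 = 67.2399
Kp = Kc·(RT)^Δn = 0.1395 × (67.2399)^-1 = 0.1395 × 0.0148721 = 0.0021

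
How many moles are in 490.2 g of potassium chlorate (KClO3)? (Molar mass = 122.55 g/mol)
Moles = 490.2 g ÷ 122.55 g/mol = 4 mol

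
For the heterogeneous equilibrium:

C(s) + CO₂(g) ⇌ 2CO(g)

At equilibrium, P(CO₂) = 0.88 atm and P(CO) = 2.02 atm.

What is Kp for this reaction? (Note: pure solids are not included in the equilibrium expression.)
K_p = 4.637

Solid C is excluded.
Kp = P(CO)²/P(CO₂) = (2.02)²/0.88 = 4.08/0.88 = 4.637.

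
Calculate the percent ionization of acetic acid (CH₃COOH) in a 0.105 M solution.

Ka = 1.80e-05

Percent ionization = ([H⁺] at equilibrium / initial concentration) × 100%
Percent ionization = 1.3%

Let x = [H⁺]. Ka = x²/(C - x) ⇒ x² + (1.80e-05)x - (1.80e-05)(0.105) = 0. x = 1.3658e-03. Percent = (1.3658e-03/0.105) × 100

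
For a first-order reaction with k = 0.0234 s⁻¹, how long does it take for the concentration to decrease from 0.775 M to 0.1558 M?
68.56 s

From ln[A] = ln[A]₀ - k·t: t = ln([A]₀/[A])/k = ln(0.775/0.1558)/0.0234 = ln(4.9743)/0.0234 = 1.6043/0.0234 = 68.56 s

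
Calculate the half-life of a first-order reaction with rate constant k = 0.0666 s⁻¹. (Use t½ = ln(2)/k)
10.41 s

t½ = ln(2)/k = 0.6931/0.0666 = 10.41 s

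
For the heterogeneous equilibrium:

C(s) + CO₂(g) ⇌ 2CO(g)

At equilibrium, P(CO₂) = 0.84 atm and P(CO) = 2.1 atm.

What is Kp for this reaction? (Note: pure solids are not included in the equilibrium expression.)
K_p = 5.250

Solid C is excluded.
Kp = P(CO)²/P(CO₂) = (2.1)²/0.84 = 4.41/0.84 = 5.250.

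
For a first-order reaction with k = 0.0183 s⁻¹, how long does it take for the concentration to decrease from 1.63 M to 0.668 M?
48.75 s

From ln[A] = ln[A]₀ - k·t: t = ln([A]₀/[A])/k = ln(1.63/0.668)/0.0183 = ln(2.4401)/0.0183 = 0.8920/0.0183 = 48.75 s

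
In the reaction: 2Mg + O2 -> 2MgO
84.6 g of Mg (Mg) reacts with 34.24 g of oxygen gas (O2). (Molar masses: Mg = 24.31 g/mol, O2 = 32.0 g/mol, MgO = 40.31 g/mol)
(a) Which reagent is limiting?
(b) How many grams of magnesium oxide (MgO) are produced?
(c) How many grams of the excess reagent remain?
(a) O2, (b) 86.26 g, (c) 32.58 g

Moles of Mg = 84.6 g ÷ 24.31 g/mol = 3.48005 mol
Moles of O2 = 34.24 g ÷ 32.0 g/mol = 1.07 mol
Moles ÷ coefficient: Mg: 3.48005/2 = 1.74, O2: 1.07/1 = 1.07
(a) O2 has the smaller value, so O2 is the limiting reagent.
(b) Moles of MgO = 1.07 mol O2 × (2/1) = 2.14 mol; mass = 2.14 mol × 40.31 g/mol = 86.26 g
(c) Mg consumed = 1.07 × (2/1) = 2.14 mol; remaining = 3.48005 − 2.14 = 1.34005 mol; mass = 1.34005 mol × 24.31 g/mol = 32.58 g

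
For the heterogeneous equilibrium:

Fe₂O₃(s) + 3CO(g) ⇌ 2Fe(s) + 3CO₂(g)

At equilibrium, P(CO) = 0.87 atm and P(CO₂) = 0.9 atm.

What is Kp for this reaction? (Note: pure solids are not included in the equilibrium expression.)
K_p = 1.107

Solids (Fe₂O₃, Fe) are excluded.
Kp = P(CO₂)³/P(CO)³ = (0.9)³/(0.87)³ = 0.729/0.6585 = 1.107.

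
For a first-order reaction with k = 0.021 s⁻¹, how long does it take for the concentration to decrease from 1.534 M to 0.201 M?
96.78 s

From ln[A] = ln[A]₀ - k·t: t = ln([A]₀/[A])/k = ln(1.534/0.201)/0.021 = ln(7.6318)/0.021 = 2.0323/0.021 = 96.78 s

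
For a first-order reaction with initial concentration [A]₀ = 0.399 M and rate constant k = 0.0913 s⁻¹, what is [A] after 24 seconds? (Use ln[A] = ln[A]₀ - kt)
0.0446 M

ln[A] = ln[A]₀ - k·t = ln(0.399) - (0.0913)·(24) = -0.9188 - 2.1912 = -3.1100
[A] = e^(-3.1100) = 0.0446 M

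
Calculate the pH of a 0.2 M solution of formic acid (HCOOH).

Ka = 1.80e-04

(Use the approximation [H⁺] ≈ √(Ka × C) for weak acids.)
pH = 2.22

[H⁺] = √(Ka × C) = √(1.80e-04 × 0.2) = 6.0000e-03. pH = -log(6.0000e-03)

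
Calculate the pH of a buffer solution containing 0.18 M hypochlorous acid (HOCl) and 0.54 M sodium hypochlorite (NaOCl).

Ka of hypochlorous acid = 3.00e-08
pH = 8.00

pKa = -log(3.00e-08) = 7.52. pH = pKa + log([A⁻]/[HA]) = 7.52 + log(0.54/0.18)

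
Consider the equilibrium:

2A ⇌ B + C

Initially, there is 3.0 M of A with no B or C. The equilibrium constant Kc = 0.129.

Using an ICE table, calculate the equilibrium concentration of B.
[B] = 0.627 M

ICE: [A] = 3.0 − 2x, [B] = [C] = x.
Kc = x²/(3.0 − 2x)² = 0.129 ⇒ √Kc = x/(3.0 − 2x).
x = √0.129·3.0/(1 + 2√0.129) = 0.35917·3.0/1.7183 = 0.62706.
[B] = x = 0.627 M.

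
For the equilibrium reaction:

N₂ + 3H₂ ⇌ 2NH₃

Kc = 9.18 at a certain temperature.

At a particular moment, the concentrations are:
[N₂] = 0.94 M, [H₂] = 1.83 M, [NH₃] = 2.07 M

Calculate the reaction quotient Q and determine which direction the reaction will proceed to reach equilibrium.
Q = 0.744, Q < K, reaction proceeds forward (toward products)

Q = ([NH₃]^2) / ([N₂] × [H₂]^3)
  = ((2.07)^2) / ((0.94)·(1.83)^3) = 4.2849/5.7608 = 0.7438
Since Q = 0.7438 < Kc = 9.18, the reaction proceeds forward (toward products) to reach equilibrium.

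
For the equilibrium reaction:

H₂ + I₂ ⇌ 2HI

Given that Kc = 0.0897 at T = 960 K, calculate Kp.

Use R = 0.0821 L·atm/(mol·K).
K_p = 0.0897

Δn = (moles gaseous products) − (moles gaseous reactants) = 0
T = 960 K; RT = 0.0821 × 960 = 78.816
Kp = Kc·(RT)^Δn = 0.0897 × (78.816)^0 = 0.0897 × 1 = 0.0897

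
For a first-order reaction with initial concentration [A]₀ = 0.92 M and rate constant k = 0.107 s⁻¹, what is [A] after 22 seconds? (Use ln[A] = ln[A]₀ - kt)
0.0874 M

ln[A] = ln[A]₀ - k·t = ln(0.92) - (0.107)·(22) = -0.0834 - 2.3540 = -2.4374
[A] = e^(-2.4374) = 0.0874 M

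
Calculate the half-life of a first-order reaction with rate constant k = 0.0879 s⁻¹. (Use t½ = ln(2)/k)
7.89 s

t½ = ln(2)/k = 0.6931/0.0879 = 7.89 s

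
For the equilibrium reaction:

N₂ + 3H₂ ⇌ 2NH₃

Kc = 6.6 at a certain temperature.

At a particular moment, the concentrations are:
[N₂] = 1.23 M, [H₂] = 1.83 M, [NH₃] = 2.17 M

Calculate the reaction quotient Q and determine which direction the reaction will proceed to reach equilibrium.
Q = 0.625, Q < K, reaction proceeds forward (toward products)

Q = ([NH₃]^2) / ([N₂] × [H₂]^3)
  = ((2.17)^2) / ((1.23)·(1.83)^3) = 4.7089/7.538 = 0.6247
Since Q = 0.6247 < Kc = 6.6, the reaction proceeds forward (toward products) to reach equilibrium.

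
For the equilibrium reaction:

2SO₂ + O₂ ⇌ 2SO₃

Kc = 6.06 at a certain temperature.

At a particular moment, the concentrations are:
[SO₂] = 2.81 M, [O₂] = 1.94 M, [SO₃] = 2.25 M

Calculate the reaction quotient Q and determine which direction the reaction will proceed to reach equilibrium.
Q = 0.330, Q < K, reaction proceeds forward (toward products)

Q = ([SO₃]^2) / ([SO₂]^2 × [O₂])
  = ((2.25)^2) / ((2.81)^2·(1.94)) = 5.0625/15.318 = 0.3305
Since Q = 0.3305 < Kc = 6.06, the reaction proceeds forward (toward products) to reach equilibrium.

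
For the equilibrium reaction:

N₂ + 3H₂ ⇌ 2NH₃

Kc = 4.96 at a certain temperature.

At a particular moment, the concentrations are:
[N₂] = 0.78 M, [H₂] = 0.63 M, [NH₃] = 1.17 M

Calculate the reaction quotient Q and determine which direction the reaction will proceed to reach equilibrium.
Q = 7.019, Q > K, reaction proceeds reverse (toward reactants)

Q = ([NH₃]^2) / ([N₂] × [H₂]^3)
  = ((1.17)^2) / ((0.78)·(0.63)^3) = 1.3689/0.19504 = 7.019
Since Q = 7.019 > Kc = 4.96, the reaction proceeds reverse (toward reactants) to reach equilibrium.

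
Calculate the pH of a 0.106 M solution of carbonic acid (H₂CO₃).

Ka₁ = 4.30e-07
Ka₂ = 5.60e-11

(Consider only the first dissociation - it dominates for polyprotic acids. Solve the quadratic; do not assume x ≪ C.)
pH = 3.67

x² + Ka₁·x − Ka₁·C = 0 with Ka₁ = 4.30e-07, C = 0.106.
x = (−Ka₁ + √(Ka₁² + 4·Ka₁·C))/2 = 2.1328e-04 M, so pH = 3.67.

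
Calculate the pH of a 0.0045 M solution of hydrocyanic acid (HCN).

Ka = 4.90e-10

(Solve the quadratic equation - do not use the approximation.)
pH = 5.83

x² + Ka×x - Ka×C = 0. Using quadratic formula: [H⁺] = 1.4847e-06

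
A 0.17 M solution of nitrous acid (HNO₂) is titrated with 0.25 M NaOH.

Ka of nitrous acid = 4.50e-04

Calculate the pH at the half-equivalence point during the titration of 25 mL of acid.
pH = pKa = 3.35

At the half-equivalence point, [HA] = [A⁻], so by Henderson–Hasselbalch pH = pKa + log(1) = pKa.
pKa = −log(4.50e-04) = 3.35.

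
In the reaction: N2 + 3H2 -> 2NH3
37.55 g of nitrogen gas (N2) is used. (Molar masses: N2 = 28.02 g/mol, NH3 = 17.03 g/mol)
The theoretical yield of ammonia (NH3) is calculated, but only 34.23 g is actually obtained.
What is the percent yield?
Moles of N2 = 37.55 g ÷ 28.02 g/mol = 1.34011 mol
Mole ratio: 2 mol NH3 / 1 mol N2
Moles of NH3 = 1.34011 × (2/1) = 2.68023 mol
Theoretical yield = 2.68023 mol × 17.03 g/mol = 45.644 g
Actual yield = 34.23 g
Percent yield = (34.23 / 45.644) × 100% = 75.0%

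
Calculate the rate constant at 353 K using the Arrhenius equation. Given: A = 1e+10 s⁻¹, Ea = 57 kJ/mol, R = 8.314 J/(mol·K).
3.67e+01 s⁻¹

k = A·exp(-Ea/(R·T)) = 1e+10·exp(-57000/(8.314·353)) = 1e+10·exp(-19.4218) = 1e+10·3.6746e-09 = 3.67e+01 s⁻¹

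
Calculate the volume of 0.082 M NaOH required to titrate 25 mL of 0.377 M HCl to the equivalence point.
V_{base} = 114.9 mL

At equivalence: moles acid = moles base.
moles HCl = 0.377 M × 0.025 L = 0.009425 mol
V_NaOH = 0.009425 mol ÷ 0.082 M = 0.1149 L = 114.9 mL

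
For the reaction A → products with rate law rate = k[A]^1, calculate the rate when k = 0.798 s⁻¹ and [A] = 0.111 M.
0.08858 M/s

rate = k·[A]^1 = 0.798·(0.111)^1 = 0.798·0.111 = 0.08858 M/s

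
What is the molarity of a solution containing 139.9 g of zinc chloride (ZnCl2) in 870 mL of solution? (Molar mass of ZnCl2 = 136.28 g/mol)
Moles of ZnCl2 = 139.9 g ÷ 136.28 g/mol = 1.02656 mol
Volume = 870 mL = 0.87 L
Molarity = 1.02656 mol ÷ 0.87 L = 1.18 M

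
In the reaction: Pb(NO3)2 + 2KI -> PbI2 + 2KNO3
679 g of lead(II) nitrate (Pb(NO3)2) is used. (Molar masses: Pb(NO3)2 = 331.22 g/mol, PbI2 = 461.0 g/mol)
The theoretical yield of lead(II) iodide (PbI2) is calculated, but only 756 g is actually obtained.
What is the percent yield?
Moles of Pb(NO3)2 = 679 g ÷ 331.22 g/mol = 2.05 mol
Mole ratio: 1 mol PbI2 / 1 mol Pb(NO3)2
Moles of PbI2 = 2.05 × (1/1) = 2.05 mol
Theoretical yield = 2.05 mol × 461.0 g/mol = 945.05 g
Actual yield = 756 g
Percent yield = (756 / 945.05) × 100% = 80.0%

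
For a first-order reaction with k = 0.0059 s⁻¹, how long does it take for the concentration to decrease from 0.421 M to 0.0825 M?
276.24 s

From ln[A] = ln[A]₀ - k·t: t = ln([A]₀/[A])/k = ln(0.421/0.0825)/0.0059 = ln(5.1030)/0.0059 = 1.6298/0.0059 = 276.24 s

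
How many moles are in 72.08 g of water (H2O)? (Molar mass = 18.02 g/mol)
Moles = 72.08 g ÷ 18.02 g/mol = 4 mol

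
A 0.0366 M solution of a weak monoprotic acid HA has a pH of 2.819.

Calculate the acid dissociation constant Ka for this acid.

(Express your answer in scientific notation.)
K_a = 6.56e-05

[H⁺] = 10^(−pH) = 10^(−2.819) = 1.517e-03 M. For HA ⇌ H⁺ + A⁻, Ka = x²/(C − x) = (1.517e-03)²/(0.0366 − 1.517e-03) = 6.56e-05.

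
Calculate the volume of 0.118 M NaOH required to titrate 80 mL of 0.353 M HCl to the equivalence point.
V_{base} = 239.3 mL

At equivalence: moles acid = moles base.
moles HCl = 0.353 M × 0.08 L = 0.02824 mol
V_NaOH = 0.02824 mol ÷ 0.118 M = 0.2393 L = 239.3 mL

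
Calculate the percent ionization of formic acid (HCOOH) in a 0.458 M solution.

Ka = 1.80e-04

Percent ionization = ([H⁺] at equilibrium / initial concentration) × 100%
Percent ionization = 1.96%

Let x = [H⁺]. Ka = x²/(C - x) ⇒ x² + (1.80e-04)x - (1.80e-04)(0.458) = 0. x = 8.9901e-03. Percent = (8.9901e-03/0.458) × 100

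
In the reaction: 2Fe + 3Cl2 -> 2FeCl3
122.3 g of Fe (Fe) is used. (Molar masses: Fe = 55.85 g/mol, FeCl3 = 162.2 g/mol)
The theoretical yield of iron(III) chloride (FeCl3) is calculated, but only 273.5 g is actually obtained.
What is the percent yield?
Moles of Fe = 122.3 g ÷ 55.85 g/mol = 2.18979 mol
Mole ratio: 2 mol FeCl3 / 2 mol Fe
Moles of FeCl3 = 2.18979 × (2/2) = 2.18979 mol
Theoretical yield = 2.18979 mol × 162.2 g/mol = 355.18 g
Actual yield = 273.5 g
Percent yield = (273.5 / 355.18) × 100% = 77.0%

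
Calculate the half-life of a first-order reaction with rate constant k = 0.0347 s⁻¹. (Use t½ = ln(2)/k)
19.98 s

t½ = ln(2)/k = 0.6931/0.0347 = 19.98 s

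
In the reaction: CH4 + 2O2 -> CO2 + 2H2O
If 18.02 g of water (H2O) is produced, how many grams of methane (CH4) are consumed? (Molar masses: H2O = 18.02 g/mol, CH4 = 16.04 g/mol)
Moles of H2O = 18.02 g ÷ 18.02 g/mol = 1 mol
Mole ratio: 1 mol CH4 / 2 mol H2O
Moles of CH4 = 1 × (1/2) = 0.5 mol
Mass of CH4 = 0.5 mol × 16.04 g/mol = 8.02 g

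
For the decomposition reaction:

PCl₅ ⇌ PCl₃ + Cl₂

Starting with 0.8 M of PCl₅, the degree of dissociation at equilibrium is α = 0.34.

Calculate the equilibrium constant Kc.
K_c = 0.1401

x = α·[A]₀ = 0.34 × 0.8 = 0.272 M dissociated.
At eq: [PCl₅] = 0.8 − 0.272 = 0.528 M; [PCl₃] = [Cl₂] = x = 0.272 M.
Kc = [PCl₃][Cl₂]/[PCl₅] = (0.272)²/0.528 = 0.1401.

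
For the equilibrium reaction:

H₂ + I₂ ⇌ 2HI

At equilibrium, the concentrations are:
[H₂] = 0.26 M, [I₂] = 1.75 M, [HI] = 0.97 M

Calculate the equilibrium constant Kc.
K_c = 2.0679

Kc = ([HI]^2) / ([H₂] × [I₂])
   = ((0.97)^2) / ((0.26)·(1.75))
   = 0.9409 / 0.455 = 2.0679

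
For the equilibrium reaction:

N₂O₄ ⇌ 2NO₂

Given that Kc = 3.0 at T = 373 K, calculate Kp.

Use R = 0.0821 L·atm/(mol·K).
K_p = 91.8699

Δn = (moles gaseous products) − (moles gaseous reactants) = 1
T = 373 K; RT = 0.0821 × 373 = 30.6233
Kp = Kc·(RT)^Δn = 3.0 × (30.6233)^1 = 3.0 × 30.6233 = 91.8699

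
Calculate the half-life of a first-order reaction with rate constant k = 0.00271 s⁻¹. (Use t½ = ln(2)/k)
255.77 s

t½ = ln(2)/k = 0.6931/0.00271 = 255.77 s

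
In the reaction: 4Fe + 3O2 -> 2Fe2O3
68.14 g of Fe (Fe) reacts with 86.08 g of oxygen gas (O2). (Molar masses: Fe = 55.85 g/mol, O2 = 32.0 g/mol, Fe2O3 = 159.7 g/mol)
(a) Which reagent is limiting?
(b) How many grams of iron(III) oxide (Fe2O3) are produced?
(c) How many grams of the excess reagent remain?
(a) Fe, (b) 97.42 g, (c) 56.8 g

Moles of Fe = 68.14 g ÷ 55.85 g/mol = 1.22005 mol
Moles of O2 = 86.08 g ÷ 32.0 g/mol = 2.69 mol
Moles ÷ coefficient: Fe: 1.22005/4 = 0.305, O2: 2.69/3 = 0.8967
(a) Fe has the smaller value, so Fe is the limiting reagent.
(b) Moles of Fe2O3 = 1.22005 mol Fe × (2/4) = 0.610027 mol; mass = 0.610027 mol × 159.7 g/mol = 97.42 g
(c) O2 consumed = 1.22005 × (3/4) = 0.91504 mol; remaining = 2.69 − 0.91504 = 1.77496 mol; mass = 1.77496 mol × 32.0 g/mol = 56.8 g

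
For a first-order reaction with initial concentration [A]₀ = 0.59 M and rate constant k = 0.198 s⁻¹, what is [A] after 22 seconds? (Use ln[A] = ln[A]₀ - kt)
0.0076 M

ln[A] = ln[A]₀ - k·t = ln(0.59) - (0.198)·(22) = -0.5276 - 4.3560 = -4.8836
[A] = e^(-4.8836) = 0.0076 M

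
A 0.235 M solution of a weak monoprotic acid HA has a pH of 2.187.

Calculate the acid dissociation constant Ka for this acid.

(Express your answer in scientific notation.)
K_a = 1.85e-04

[H⁺] = 10^(−pH) = 10^(−2.187) = 6.501e-03 M. For HA ⇌ H⁺ + A⁻, Ka = x²/(C − x) = (6.501e-03)²/(0.235 − 6.501e-03) = 1.85e-04.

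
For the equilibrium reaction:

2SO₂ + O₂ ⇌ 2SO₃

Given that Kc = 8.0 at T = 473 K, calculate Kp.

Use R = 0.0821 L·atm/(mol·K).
K_p = 0.2060

Δn = (moles gaseous products) − (moles gaseous reactants) = -1
T = 473 K; RT = 0.0821 × 473 = 38.8333
Kp = Kc·(RT)^Δn = 8.0 × (38.8333)^-1 = 8.0 × 0.0257511 = 0.2060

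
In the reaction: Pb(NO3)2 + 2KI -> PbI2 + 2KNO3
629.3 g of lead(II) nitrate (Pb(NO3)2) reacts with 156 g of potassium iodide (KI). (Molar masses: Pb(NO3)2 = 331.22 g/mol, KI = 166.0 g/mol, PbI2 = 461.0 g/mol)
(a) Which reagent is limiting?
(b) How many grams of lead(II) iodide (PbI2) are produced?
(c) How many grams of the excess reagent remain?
(a) KI, (b) 216.6 g, (c) 473.7 g

Moles of Pb(NO3)2 = 629.3 g ÷ 331.22 g/mol = 1.89995 mol
Moles of KI = 156 g ÷ 166.0 g/mol = 0.939759 mol
Moles ÷ coefficient: Pb(NO3)2: 1.89995/1 = 1.9, KI: 0.939759/2 = 0.4699
(a) KI has the smaller value, so KI is the limiting reagent.
(b) Moles of PbI2 = 0.939759 mol KI × (1/2) = 0.46988 mol; mass = 0.46988 mol × 461.0 g/mol = 216.6 g
(c) Pb(NO3)2 consumed = 0.939759 × (1/2) = 0.46988 mol; remaining = 1.89995 − 0.46988 = 1.43007 mol; mass = 1.43007 mol × 331.22 g/mol = 473.7 g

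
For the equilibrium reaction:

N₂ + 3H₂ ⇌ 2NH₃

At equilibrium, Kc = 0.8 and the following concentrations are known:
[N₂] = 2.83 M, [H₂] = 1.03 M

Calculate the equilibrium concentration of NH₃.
[NH₃] = 1.5729 M

Kc = ([NH₃]^2) / ([N₂] × [H₂]^3) = 0.8
[NH₃]^2 = Kc · (reactant terms)/(other product terms) = 0.8 · 3.0924 / 1 = 2.4739
[NH₃] = (2.4739)^(1/2) = 1.5729 M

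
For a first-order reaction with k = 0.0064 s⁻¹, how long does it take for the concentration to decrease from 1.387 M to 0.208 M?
296.46 s

From ln[A] = ln[A]₀ - k·t: t = ln([A]₀/[A])/k = ln(1.387/0.208)/0.0064 = ln(6.6683)/0.0064 = 1.8974/0.0064 = 296.46 s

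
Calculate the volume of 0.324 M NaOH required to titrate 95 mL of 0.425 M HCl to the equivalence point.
V_{base} = 124.6 mL

At equivalence: moles acid = moles base.
moles HCl = 0.425 M × 0.095 L = 0.040375 mol
V_NaOH = 0.040375 mol ÷ 0.324 M = 0.1246 L = 124.6 mL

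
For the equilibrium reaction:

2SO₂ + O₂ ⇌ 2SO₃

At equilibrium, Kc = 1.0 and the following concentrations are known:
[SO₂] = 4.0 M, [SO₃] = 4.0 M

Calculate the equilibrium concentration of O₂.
[O₂] = 1.0000 M

Kc = ([SO₃]^2) / ([SO₂]^2 × [O₂]) = 1.0
[O₂]^1 = (product terms)/(Kc · other reactant terms) = 16 / (1.0 · 16) = 1
[O₂] = 1.0000 M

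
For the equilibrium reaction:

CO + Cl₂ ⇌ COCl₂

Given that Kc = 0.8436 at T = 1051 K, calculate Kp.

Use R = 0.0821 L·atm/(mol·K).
K_p = 0.0098

Δn = (moles gaseous products) − (moles gaseous reactants) = -1
T = 1051 K; RT = 0.0821 × 1051 = 86.2871
Kp = Kc·(RT)^Δn = 0.8436 × (86.2871)^-1 = 0.8436 × 0.0115892 = 0.0098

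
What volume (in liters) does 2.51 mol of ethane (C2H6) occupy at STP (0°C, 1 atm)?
At STP, 1 mol of gas occupies 22.4 L
Volume = 2.51 mol × 22.4 L/mol = 56.22 L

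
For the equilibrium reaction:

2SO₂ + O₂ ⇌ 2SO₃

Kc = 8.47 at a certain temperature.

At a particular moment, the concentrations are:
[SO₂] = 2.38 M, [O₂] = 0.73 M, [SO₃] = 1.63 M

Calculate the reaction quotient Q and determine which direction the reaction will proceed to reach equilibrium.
Q = 0.643, Q < K, reaction proceeds forward (toward products)

Q = ([SO₃]^2) / ([SO₂]^2 × [O₂])
  = ((1.63)^2) / ((2.38)^2·(0.73)) = 2.6569/4.135 = 0.6425
Since Q = 0.6425 < Kc = 8.47, the reaction proceeds forward (toward products) to reach equilibrium.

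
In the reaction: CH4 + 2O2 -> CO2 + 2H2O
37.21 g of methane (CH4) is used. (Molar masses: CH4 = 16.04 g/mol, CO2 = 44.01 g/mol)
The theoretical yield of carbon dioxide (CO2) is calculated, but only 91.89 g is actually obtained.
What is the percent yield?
Moles of CH4 = 37.21 g ÷ 16.04 g/mol = 2.31983 mol
Mole ratio: 1 mol CO2 / 1 mol CH4
Moles of CO2 = 2.31983 × (1/1) = 2.31983 mol
Theoretical yield = 2.31983 mol × 44.01 g/mol = 102.1 g
Actual yield = 91.89 g
Percent yield = (91.89 / 102.1) × 100% = 90.0%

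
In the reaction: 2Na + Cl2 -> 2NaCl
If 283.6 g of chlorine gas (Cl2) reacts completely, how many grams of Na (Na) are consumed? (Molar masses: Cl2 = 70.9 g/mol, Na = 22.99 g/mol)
Moles of Cl2 = 283.6 g ÷ 70.9 g/mol = 4 mol
Mole ratio: 2 mol Na / 1 mol Cl2
Moles of Na = 4 × (2/1) = 8 mol
Mass of Na = 8 mol × 22.99 g/mol = 183.9 g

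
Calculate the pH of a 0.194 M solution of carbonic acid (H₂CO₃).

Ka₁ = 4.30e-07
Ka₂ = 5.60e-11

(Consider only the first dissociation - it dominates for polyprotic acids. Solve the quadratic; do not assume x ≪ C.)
pH = 3.54

x² + Ka₁·x − Ka₁·C = 0 with Ka₁ = 4.30e-07, C = 0.194.
x = (−Ka₁ + √(Ka₁² + 4·Ka₁·C))/2 = 2.8861e-04 M, so pH = 3.54.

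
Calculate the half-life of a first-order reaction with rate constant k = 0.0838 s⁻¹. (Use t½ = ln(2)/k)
8.27 s

t½ = ln(2)/k = 0.6931/0.0838 = 8.27 s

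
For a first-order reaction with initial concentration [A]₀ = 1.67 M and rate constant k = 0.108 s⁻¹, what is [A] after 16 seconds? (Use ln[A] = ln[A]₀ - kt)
0.2967 M

ln[A] = ln[A]₀ - k·t = ln(1.67) - (0.108)·(16) = 0.5128 - 1.7280 = -1.2152
[A] = e^(-1.2152) = 0.2967 M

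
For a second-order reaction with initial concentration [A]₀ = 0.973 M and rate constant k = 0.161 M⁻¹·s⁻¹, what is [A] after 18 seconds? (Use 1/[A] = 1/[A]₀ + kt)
0.2547 M

1/[A] = 1/[A]₀ + k·t = 1/0.973 + (0.161)·(18) = 1.0277 + 2.8980 = 3.9257
[A] = 1/3.9257 = 0.2547 M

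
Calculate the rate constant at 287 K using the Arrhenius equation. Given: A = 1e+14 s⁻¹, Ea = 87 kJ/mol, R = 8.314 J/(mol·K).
1.46e-02 s⁻¹

k = A·exp(-Ea/(R·T)) = 1e+14·exp(-87000/(8.314·287)) = 1e+14·exp(-36.4609) = 1e+14·1.4630e-16 = 1.46e-02 s⁻¹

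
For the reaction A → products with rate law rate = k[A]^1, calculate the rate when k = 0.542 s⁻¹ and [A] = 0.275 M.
0.1491 M/s

rate = k·[A]^1 = 0.542·(0.275)^1 = 0.542·0.275 = 0.1491 M/s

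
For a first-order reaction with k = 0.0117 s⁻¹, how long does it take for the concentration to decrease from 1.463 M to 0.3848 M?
114.15 s

From ln[A] = ln[A]₀ - k·t: t = ln([A]₀/[A])/k = ln(1.463/0.3848)/0.0117 = ln(3.8020)/0.0117 = 1.3355/0.0117 = 114.15 s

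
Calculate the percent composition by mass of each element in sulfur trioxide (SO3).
S: 40.05%, O: 59.95%

Molar mass of SO3 = 80.07 g/mol
% S = (1 × 32.07) / 80.07 × 100% = 32.07 / 80.07 × 100% = 40.05%
% O = (3 × 16.0) / 80.07 × 100% = 48 / 80.07 × 100% = 59.95%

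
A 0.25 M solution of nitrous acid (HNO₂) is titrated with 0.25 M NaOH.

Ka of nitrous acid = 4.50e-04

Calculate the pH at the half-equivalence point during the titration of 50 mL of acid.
pH = pKa = 3.35

At the half-equivalence point, [HA] = [A⁻], so by Henderson–Hasselbalch pH = pKa + log(1) = pKa.
pKa = −log(4.50e-04) = 3.35.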